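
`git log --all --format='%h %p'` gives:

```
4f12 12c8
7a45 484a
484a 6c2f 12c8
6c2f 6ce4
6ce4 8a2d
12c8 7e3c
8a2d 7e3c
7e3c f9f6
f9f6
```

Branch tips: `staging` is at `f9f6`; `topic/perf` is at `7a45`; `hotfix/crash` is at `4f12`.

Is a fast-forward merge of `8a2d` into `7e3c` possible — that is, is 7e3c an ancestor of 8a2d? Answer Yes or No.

Yes

A fast-forward from 7e3c to 8a2d is possible iff 7e3c is an ancestor of 8a2d.
Ancestors of 8a2d: {7e3c, 8a2d, f9f6}.
7e3c is among them, so fast-forward is possible.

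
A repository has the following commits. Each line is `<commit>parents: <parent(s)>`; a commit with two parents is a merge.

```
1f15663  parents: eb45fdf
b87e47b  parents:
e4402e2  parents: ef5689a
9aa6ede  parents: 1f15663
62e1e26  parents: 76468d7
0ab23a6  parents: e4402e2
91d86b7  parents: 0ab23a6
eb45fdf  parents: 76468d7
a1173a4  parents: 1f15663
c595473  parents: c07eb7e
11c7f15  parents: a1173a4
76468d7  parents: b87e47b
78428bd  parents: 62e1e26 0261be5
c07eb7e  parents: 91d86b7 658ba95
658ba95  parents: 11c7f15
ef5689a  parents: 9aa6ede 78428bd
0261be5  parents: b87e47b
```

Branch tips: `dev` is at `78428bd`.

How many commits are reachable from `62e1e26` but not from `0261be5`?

2

Reachable from 62e1e26: {62e1e26, 76468d7, b87e47b}.
Reachable from 0261be5: {0261be5, b87e47b}.
In 62e1e26's history but not 0261be5's: {62e1e26, 76468d7} — 2 commits.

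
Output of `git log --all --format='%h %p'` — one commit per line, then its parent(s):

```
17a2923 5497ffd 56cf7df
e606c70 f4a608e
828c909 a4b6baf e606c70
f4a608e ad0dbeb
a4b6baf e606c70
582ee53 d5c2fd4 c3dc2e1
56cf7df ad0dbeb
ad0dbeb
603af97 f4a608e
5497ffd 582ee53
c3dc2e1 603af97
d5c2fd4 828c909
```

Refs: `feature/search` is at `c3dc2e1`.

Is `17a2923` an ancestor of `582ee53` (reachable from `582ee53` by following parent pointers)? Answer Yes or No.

No

Ancestors of 582ee53: {582ee53, 603af97, 828c909, a4b6baf, ad0dbeb, c3dc2e1, d5c2fd4, e606c70, f4a608e}.
17a2923 is not in that set, so it is not an ancestor of 582ee53.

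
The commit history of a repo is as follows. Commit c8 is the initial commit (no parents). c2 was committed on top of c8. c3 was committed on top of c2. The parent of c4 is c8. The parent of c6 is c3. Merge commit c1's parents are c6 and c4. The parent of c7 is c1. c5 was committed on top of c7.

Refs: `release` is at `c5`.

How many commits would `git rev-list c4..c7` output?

5

Reachable from c7: {c1, c2, c3, c4, c6, c7, c8}.
Reachable from c4: {c4, c8}.
In c7's history but not c4's: {c1, c2, c3, c6, c7} — 5 commits.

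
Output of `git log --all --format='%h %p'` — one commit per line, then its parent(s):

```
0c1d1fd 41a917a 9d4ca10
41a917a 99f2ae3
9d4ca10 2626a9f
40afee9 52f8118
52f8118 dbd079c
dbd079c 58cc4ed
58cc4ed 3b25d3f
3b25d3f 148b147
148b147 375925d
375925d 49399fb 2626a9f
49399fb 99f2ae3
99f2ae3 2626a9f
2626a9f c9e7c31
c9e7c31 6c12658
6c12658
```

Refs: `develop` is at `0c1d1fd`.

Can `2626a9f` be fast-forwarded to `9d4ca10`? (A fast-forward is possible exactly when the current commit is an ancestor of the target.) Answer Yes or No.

Yes

A fast-forward from 2626a9f to 9d4ca10 is possible iff 2626a9f is an ancestor of 9d4ca10.
Ancestors of 9d4ca10: {2626a9f, 6c12658, 9d4ca10, c9e7c31}.
2626a9f is among them, so fast-forward is possible.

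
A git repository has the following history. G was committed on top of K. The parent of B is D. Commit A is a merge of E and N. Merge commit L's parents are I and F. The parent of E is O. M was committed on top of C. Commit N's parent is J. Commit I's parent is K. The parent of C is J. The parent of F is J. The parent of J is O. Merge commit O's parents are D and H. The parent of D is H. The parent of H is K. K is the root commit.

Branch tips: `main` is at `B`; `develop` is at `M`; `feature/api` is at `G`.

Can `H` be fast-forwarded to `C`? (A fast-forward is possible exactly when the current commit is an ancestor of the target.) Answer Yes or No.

A fast-forward from H to C is possible iff H is an ancestor of C.
Ancestors of C: {C, D, H, J, K, O}.
H is among them, so fast-forward is possible.

Yes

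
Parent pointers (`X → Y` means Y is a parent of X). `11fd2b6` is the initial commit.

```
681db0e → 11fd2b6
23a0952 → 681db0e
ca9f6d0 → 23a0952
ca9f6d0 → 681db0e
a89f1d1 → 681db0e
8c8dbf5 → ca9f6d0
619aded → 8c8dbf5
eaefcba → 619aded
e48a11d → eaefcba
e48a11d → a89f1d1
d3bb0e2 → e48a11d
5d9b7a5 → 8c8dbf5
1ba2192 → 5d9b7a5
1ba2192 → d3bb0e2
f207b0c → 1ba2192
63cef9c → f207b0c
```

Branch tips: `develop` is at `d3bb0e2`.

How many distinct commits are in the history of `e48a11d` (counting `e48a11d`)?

Walking parent pointers from e48a11d: reachable set = {11fd2b6, 23a0952, 619aded, 681db0e, 8c8dbf5, a89f1d1, ca9f6d0, e48a11d, eaefcba}.
That is 9 commits.

9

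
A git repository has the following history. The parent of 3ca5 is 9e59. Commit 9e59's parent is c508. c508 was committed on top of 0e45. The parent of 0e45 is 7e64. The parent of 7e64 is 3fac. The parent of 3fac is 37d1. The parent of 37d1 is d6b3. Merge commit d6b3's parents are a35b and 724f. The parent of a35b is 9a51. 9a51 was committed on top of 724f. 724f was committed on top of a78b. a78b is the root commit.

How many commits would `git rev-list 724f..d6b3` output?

3

Reachable from d6b3: {724f, 9a51, a35b, a78b, d6b3}.
Reachable from 724f: {724f, a78b}.
In d6b3's history but not 724f's: {9a51, a35b, d6b3} — 3 commits.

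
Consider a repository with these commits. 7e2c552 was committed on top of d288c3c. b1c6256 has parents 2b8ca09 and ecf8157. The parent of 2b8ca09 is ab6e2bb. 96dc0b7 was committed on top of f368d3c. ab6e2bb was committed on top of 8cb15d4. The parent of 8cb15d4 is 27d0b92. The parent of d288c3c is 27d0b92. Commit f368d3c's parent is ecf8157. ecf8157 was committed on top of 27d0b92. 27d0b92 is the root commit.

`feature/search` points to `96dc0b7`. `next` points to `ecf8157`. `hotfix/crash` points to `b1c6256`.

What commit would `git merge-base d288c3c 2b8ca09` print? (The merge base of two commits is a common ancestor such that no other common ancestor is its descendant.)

Ancestors of d288c3c: {27d0b92, d288c3c}.
Ancestors of 2b8ca09: {27d0b92, 2b8ca09, 8cb15d4, ab6e2bb}.
Common ancestors: {27d0b92}.
The only common ancestor is 27d0b92, so it is the merge base.

27d0b92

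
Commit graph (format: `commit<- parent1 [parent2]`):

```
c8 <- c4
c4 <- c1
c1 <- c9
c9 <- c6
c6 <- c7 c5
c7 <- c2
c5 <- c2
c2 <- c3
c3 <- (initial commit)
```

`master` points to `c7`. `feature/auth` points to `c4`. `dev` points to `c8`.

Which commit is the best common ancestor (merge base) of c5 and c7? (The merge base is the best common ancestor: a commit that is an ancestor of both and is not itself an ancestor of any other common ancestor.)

Ancestors of c5: {c2, c3, c5}.
Ancestors of c7: {c2, c3, c7}.
Common ancestors: {c2, c3}.
Among these, c2 is not an ancestor of any other common ancestor — it is the merge base.

c2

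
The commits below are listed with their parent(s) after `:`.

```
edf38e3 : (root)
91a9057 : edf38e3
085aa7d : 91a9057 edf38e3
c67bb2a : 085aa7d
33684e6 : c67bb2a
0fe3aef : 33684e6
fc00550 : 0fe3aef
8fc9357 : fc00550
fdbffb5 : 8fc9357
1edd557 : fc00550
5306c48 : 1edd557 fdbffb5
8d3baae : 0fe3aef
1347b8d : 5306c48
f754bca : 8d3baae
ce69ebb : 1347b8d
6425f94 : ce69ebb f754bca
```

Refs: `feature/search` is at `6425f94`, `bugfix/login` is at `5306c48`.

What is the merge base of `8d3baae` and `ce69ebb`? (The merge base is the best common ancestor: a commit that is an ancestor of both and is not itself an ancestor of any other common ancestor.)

Ancestors of 8d3baae: {085aa7d, 0fe3aef, 33684e6, 8d3baae, 91a9057, c67bb2a, edf38e3}.
Ancestors of ce69ebb: {085aa7d, 0fe3aef, 1347b8d, 1edd557, 33684e6, 5306c48, 8fc9357, 91a9057, c67bb2a, ce69ebb, edf38e3, fc00550, fdbffb5}.
Common ancestors: {085aa7d, 0fe3aef, 33684e6, 91a9057, c67bb2a, edf38e3}.
Among these, 0fe3aef is not an ancestor of any other common ancestor — it is the merge base.

0fe3aef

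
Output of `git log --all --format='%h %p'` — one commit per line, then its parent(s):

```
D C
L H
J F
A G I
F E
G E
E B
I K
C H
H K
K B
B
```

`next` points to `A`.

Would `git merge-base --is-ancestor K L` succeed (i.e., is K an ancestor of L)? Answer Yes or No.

Ancestors of L (commits reachable by following parents): {B, H, K, L}.
K is in that set, so it is an ancestor of L.

Yes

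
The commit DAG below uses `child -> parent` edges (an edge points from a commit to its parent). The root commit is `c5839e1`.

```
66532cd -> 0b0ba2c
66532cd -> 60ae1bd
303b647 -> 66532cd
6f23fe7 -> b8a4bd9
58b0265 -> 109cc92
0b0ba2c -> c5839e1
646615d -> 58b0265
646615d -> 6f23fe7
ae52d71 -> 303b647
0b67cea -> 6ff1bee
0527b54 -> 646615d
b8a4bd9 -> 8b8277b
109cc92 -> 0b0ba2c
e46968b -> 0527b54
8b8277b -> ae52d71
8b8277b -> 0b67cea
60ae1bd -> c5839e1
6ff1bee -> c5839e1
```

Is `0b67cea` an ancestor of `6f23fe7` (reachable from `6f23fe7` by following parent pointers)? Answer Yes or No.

Yes

Ancestors of 6f23fe7 (commits reachable by following parents): {0b0ba2c, 0b67cea, 303b647, 60ae1bd, 66532cd, 6f23fe7, 6ff1bee, 8b8277b, ae52d71, b8a4bd9, c5839e1}.
0b67cea is in that set, so it is an ancestor of 6f23fe7.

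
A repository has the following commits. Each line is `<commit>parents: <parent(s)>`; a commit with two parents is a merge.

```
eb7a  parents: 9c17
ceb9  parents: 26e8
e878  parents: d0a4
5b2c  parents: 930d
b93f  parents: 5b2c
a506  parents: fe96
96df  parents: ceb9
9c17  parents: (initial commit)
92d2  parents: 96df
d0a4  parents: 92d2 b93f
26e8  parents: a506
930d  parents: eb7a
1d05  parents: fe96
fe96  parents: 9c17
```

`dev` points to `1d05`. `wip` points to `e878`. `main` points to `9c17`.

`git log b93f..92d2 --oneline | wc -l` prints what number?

6

Reachable from 92d2: {26e8, 92d2, 96df, 9c17, a506, ceb9, fe96}.
Reachable from b93f: {5b2c, 930d, 9c17, b93f, eb7a}.
In 92d2's history but not b93f's: {26e8, 92d2, 96df, a506, ceb9, fe96} — 6 commits.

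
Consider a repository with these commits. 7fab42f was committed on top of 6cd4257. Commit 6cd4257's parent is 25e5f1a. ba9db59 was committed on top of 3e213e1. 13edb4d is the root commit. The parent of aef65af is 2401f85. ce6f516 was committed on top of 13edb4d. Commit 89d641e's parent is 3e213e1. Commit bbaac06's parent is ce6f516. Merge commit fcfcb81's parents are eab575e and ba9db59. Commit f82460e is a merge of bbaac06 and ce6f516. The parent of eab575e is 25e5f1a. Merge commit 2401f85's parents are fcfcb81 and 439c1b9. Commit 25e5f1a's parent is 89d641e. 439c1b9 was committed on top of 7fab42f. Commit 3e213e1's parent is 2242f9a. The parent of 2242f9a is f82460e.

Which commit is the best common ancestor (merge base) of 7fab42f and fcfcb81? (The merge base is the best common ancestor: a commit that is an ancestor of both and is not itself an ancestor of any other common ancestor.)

25e5f1a

Ancestors of 7fab42f: {13edb4d, 2242f9a, 25e5f1a, 3e213e1, 6cd4257, 7fab42f, 89d641e, bbaac06, ce6f516, f82460e}.
Ancestors of fcfcb81: {13edb4d, 2242f9a, 25e5f1a, 3e213e1, 89d641e, ba9db59, bbaac06, ce6f516, eab575e, f82460e, fcfcb81}.
Common ancestors: {13edb4d, 2242f9a, 25e5f1a, 3e213e1, 89d641e, bbaac06, ce6f516, f82460e}.
Among these, 25e5f1a is not an ancestor of any other common ancestor — it is the merge base.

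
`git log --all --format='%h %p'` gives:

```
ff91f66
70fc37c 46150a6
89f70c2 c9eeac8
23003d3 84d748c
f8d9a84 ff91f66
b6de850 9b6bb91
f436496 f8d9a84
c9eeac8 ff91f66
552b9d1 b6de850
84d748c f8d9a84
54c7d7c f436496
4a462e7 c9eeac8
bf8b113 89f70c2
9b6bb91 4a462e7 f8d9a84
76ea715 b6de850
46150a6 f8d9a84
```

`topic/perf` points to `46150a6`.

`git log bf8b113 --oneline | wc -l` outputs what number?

Walking parent pointers from bf8b113: reachable set = {89f70c2, bf8b113, c9eeac8, ff91f66}.
That is 4 commits.

4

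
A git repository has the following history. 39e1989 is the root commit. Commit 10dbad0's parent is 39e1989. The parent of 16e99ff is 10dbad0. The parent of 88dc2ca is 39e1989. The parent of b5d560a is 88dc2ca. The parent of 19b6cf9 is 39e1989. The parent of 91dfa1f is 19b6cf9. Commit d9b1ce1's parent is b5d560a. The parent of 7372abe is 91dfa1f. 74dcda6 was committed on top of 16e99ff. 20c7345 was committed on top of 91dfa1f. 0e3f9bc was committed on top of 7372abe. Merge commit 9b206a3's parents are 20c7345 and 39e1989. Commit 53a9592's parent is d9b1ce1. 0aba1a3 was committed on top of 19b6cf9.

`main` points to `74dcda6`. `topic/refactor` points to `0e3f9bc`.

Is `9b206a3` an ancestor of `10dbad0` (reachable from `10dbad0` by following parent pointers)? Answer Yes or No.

Ancestors of 10dbad0: {10dbad0, 39e1989}.
9b206a3 is not in that set, so it is not an ancestor of 10dbad0.

No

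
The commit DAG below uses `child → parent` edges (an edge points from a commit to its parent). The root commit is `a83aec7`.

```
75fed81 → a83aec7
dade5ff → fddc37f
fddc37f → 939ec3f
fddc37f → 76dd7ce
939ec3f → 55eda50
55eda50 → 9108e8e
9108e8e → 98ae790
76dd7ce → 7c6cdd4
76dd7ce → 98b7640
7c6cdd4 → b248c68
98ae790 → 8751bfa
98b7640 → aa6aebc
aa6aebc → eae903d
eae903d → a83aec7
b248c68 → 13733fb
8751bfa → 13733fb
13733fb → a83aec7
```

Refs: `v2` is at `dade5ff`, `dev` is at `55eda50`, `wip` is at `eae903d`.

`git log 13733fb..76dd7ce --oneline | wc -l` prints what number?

Reachable from 76dd7ce: {13733fb, 76dd7ce, 7c6cdd4, 98b7640, a83aec7, aa6aebc, b248c68, eae903d}.
Reachable from 13733fb: {13733fb, a83aec7}.
In 76dd7ce's history but not 13733fb's: {76dd7ce, 7c6cdd4, 98b7640, aa6aebc, b248c68, eae903d} — 6 commits.

6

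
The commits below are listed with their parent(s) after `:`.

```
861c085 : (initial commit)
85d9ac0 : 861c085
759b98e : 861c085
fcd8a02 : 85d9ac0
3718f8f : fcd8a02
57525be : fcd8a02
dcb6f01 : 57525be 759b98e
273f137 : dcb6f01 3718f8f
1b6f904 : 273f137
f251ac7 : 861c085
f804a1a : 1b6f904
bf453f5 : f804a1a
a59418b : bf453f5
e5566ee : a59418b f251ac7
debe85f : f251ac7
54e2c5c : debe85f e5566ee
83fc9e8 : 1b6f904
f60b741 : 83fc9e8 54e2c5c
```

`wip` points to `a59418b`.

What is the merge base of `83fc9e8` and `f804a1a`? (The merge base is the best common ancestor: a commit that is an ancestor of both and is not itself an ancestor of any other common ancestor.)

Ancestors of 83fc9e8: {1b6f904, 273f137, 3718f8f, 57525be, 759b98e, 83fc9e8, 85d9ac0, 861c085, dcb6f01, fcd8a02}.
Ancestors of f804a1a: {1b6f904, 273f137, 3718f8f, 57525be, 759b98e, 85d9ac0, 861c085, dcb6f01, f804a1a, fcd8a02}.
Common ancestors: {1b6f904, 273f137, 3718f8f, 57525be, 759b98e, 85d9ac0, 861c085, dcb6f01, fcd8a02}.
Among these, 1b6f904 is not an ancestor of any other common ancestor — it is the merge base.

1b6f904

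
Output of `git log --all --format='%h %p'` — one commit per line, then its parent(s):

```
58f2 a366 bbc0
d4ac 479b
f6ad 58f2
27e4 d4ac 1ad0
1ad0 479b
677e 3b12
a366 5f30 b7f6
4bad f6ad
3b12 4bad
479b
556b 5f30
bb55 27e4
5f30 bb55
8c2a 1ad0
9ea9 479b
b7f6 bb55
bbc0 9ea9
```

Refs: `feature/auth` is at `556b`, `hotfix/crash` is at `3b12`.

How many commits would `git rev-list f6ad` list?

Walking parent pointers from f6ad: reachable set = {1ad0, 27e4, 479b, 58f2, 5f30, 9ea9, a366, b7f6, bb55, bbc0, d4ac, f6ad}.
That is 12 commits.

12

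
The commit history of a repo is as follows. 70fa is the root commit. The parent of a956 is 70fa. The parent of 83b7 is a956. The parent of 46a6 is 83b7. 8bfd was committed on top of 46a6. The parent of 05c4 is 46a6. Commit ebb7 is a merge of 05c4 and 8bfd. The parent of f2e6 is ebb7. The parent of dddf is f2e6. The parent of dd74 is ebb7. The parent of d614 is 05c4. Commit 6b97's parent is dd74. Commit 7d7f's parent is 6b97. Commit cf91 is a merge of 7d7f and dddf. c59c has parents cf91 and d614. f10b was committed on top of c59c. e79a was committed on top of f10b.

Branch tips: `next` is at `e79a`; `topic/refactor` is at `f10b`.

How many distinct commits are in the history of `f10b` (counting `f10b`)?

16

Walking parent pointers from f10b: reachable set = {05c4, 46a6, 6b97, 70fa, 7d7f, 83b7, 8bfd, a956, c59c, cf91, d614, dd74, dddf, ebb7, f10b, f2e6}.
That is 16 commits.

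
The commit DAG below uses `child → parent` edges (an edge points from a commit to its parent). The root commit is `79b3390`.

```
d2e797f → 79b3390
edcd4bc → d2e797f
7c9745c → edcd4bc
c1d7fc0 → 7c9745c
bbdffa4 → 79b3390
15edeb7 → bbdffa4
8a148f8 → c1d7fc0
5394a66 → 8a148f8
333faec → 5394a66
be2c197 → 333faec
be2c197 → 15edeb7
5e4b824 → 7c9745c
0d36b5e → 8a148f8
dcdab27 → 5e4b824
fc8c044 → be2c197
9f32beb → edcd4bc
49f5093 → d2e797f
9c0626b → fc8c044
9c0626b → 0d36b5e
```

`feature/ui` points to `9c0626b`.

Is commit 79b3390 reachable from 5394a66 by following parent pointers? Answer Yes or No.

Ancestors of 5394a66 (commits reachable by following parents): {5394a66, 79b3390, 7c9745c, 8a148f8, c1d7fc0, d2e797f, edcd4bc}.
79b3390 is in that set, so it is an ancestor of 5394a66.

Yes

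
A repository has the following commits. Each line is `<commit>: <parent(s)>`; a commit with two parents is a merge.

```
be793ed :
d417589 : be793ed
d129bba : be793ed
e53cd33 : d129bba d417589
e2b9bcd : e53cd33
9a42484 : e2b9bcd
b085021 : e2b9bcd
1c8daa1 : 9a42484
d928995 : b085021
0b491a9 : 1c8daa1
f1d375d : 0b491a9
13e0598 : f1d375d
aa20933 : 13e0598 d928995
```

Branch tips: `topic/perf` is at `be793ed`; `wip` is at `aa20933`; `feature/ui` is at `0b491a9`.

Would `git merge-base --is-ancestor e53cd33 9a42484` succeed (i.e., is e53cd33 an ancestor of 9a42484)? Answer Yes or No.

Ancestors of 9a42484 (commits reachable by following parents): {9a42484, be793ed, d129bba, d417589, e2b9bcd, e53cd33}.
e53cd33 is in that set, so it is an ancestor of 9a42484.

Yes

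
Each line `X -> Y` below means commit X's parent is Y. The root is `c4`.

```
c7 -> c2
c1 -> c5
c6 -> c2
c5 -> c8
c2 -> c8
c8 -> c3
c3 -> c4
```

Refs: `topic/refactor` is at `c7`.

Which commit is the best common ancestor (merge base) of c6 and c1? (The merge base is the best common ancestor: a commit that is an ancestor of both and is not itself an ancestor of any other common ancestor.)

c8

Ancestors of c6: {c2, c3, c4, c6, c8}.
Ancestors of c1: {c1, c3, c4, c5, c8}.
Common ancestors: {c3, c4, c8}.
Among these, c8 is not an ancestor of any other common ancestor — it is the merge base.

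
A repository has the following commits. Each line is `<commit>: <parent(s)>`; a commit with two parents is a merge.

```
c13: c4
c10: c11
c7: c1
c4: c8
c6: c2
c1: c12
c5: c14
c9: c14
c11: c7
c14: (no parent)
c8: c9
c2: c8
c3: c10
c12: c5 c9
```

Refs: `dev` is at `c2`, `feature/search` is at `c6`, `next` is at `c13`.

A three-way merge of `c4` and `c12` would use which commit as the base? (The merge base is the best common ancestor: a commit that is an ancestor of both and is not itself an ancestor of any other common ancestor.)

c9

Ancestors of c4: {c14, c4, c8, c9}.
Ancestors of c12: {c12, c14, c5, c9}.
Common ancestors: {c14, c9}.
Among these, c9 is not an ancestor of any other common ancestor — it is the merge base.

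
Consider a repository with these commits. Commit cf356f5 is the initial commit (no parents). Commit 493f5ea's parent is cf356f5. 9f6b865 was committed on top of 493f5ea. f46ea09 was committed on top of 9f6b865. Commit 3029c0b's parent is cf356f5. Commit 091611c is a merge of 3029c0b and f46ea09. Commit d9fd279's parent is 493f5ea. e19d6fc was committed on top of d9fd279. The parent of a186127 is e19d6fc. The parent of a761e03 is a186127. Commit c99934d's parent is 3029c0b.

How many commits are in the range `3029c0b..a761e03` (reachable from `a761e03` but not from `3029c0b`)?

5

Reachable from a761e03: {493f5ea, a186127, a761e03, cf356f5, d9fd279, e19d6fc}.
Reachable from 3029c0b: {3029c0b, cf356f5}.
In a761e03's history but not 3029c0b's: {493f5ea, a186127, a761e03, d9fd279, e19d6fc} — 5 commits.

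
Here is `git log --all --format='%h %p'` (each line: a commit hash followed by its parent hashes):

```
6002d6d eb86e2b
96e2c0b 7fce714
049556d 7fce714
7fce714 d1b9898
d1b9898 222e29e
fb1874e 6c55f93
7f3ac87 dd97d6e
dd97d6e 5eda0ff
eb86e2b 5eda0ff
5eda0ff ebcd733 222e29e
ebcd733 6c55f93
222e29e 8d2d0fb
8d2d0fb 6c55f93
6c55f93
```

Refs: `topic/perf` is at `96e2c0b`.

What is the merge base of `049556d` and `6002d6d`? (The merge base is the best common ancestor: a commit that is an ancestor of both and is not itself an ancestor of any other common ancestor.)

Ancestors of 049556d: {049556d, 222e29e, 6c55f93, 7fce714, 8d2d0fb, d1b9898}.
Ancestors of 6002d6d: {222e29e, 5eda0ff, 6002d6d, 6c55f93, 8d2d0fb, eb86e2b, ebcd733}.
Common ancestors: {222e29e, 6c55f93, 8d2d0fb}.
Among these, 222e29e is not an ancestor of any other common ancestor — it is the merge base.

222e29e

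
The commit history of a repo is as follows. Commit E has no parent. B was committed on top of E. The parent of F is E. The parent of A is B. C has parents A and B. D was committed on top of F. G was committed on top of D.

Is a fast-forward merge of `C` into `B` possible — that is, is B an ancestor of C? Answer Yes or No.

A fast-forward from B to C is possible iff B is an ancestor of C.
Ancestors of C: {A, B, C, E}.
B is among them, so fast-forward is possible.

Yes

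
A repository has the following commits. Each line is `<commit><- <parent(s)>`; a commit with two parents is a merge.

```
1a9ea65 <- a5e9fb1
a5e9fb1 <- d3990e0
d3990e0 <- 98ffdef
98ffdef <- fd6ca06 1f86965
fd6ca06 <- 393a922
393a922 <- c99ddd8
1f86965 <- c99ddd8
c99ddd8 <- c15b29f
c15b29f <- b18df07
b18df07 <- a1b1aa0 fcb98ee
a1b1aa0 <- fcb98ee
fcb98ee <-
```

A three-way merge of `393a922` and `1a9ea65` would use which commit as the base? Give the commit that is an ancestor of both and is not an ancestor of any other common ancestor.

Ancestors of 393a922: {393a922, a1b1aa0, b18df07, c15b29f, c99ddd8, fcb98ee}.
Ancestors of 1a9ea65: {1a9ea65, 1f86965, 393a922, 98ffdef, a1b1aa0, a5e9fb1, b18df07, c15b29f, c99ddd8, d3990e0, fcb98ee, fd6ca06}.
Common ancestors: {393a922, a1b1aa0, b18df07, c15b29f, c99ddd8, fcb98ee}.
Among these, 393a922 is not an ancestor of any other common ancestor — it is the merge base.

393a922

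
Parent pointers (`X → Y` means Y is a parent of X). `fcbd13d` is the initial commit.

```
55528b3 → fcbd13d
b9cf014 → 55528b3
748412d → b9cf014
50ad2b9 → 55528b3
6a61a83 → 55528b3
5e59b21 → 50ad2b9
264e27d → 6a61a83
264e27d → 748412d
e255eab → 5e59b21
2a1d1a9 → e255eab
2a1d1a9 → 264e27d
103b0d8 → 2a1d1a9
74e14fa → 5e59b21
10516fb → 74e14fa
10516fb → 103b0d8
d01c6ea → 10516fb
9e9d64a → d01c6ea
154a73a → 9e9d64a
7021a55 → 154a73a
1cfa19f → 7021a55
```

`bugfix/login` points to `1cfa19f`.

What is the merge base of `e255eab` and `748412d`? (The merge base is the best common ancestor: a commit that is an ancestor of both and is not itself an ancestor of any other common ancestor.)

Ancestors of e255eab: {50ad2b9, 55528b3, 5e59b21, e255eab, fcbd13d}.
Ancestors of 748412d: {55528b3, 748412d, b9cf014, fcbd13d}.
Common ancestors: {55528b3, fcbd13d}.
Among these, 55528b3 is not an ancestor of any other common ancestor — it is the merge base.

55528b3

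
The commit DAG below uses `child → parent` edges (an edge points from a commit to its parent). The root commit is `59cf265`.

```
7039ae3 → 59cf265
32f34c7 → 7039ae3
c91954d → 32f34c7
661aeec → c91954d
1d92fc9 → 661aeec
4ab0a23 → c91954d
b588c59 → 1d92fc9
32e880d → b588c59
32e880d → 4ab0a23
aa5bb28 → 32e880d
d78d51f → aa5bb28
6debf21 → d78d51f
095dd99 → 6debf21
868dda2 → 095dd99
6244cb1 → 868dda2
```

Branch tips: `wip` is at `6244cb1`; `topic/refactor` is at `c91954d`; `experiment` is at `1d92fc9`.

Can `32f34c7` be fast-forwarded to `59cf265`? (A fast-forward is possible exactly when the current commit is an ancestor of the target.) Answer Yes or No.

A fast-forward from 32f34c7 to 59cf265 is possible iff 32f34c7 is an ancestor of 59cf265.
Ancestors of 59cf265: {59cf265}.
32f34c7 is not among them, so fast-forward is not possible.

No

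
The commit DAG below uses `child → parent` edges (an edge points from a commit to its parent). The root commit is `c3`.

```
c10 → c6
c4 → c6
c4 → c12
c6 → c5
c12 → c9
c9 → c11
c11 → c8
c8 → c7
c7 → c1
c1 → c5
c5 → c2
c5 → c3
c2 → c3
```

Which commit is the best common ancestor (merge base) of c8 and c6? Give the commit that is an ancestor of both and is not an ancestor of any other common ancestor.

c5

Ancestors of c8: {c1, c2, c3, c5, c7, c8}.
Ancestors of c6: {c2, c3, c5, c6}.
Common ancestors: {c2, c3, c5}.
Among these, c5 is not an ancestor of any other common ancestor — it is the merge base.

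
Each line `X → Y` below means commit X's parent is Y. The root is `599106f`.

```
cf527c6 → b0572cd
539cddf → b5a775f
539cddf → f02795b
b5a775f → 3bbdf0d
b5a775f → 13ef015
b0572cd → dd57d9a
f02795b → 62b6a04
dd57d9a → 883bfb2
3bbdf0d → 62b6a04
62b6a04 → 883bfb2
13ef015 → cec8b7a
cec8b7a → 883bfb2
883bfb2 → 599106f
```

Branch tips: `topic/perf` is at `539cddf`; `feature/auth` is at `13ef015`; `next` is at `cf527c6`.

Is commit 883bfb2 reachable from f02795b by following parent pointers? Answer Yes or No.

Ancestors of f02795b (commits reachable by following parents): {599106f, 62b6a04, 883bfb2, f02795b}.
883bfb2 is in that set, so it is an ancestor of f02795b.

Yes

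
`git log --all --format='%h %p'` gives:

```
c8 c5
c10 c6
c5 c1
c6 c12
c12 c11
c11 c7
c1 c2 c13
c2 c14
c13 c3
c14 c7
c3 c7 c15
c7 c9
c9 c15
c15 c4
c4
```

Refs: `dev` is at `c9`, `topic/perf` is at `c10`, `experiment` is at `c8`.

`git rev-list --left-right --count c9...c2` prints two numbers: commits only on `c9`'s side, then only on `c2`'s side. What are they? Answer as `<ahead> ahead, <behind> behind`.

Reachable from c9: {c15, c4, c9}.
Reachable from c2: {c14, c15, c2, c4, c7, c9}.
Only in c9's history (ahead): {} — 0.
Only in c2's history (behind): {c14, c2, c7} — 3.

0 ahead, 3 behind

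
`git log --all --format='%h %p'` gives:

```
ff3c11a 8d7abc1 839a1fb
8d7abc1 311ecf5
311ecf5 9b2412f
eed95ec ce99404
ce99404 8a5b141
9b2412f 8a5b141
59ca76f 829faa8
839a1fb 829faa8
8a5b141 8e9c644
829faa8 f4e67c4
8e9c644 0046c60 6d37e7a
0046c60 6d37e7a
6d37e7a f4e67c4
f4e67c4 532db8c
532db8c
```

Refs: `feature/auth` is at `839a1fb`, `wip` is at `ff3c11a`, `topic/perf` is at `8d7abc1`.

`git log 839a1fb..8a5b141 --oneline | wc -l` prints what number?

Reachable from 8a5b141: {0046c60, 532db8c, 6d37e7a, 8a5b141, 8e9c644, f4e67c4}.
Reachable from 839a1fb: {532db8c, 829faa8, 839a1fb, f4e67c4}.
In 8a5b141's history but not 839a1fb's: {0046c60, 6d37e7a, 8a5b141, 8e9c644} — 4 commits.

4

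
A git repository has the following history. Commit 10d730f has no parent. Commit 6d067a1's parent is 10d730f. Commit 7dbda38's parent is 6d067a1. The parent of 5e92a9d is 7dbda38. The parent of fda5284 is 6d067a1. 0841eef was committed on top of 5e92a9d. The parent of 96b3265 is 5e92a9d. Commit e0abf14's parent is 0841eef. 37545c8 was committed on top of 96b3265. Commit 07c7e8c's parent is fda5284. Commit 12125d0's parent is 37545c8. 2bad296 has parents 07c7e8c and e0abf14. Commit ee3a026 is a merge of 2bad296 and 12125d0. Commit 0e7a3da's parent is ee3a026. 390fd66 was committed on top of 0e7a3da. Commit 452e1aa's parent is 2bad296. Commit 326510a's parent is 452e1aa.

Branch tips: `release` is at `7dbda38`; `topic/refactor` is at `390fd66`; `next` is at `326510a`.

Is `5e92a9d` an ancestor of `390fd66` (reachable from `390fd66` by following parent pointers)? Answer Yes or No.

Yes

Ancestors of 390fd66 (commits reachable by following parents): {07c7e8c, 0841eef, 0e7a3da, 10d730f, 12125d0, 2bad296, 37545c8, 390fd66, 5e92a9d, 6d067a1, 7dbda38, 96b3265, e0abf14, ee3a026, fda5284}.
5e92a9d is in that set, so it is an ancestor of 390fd66.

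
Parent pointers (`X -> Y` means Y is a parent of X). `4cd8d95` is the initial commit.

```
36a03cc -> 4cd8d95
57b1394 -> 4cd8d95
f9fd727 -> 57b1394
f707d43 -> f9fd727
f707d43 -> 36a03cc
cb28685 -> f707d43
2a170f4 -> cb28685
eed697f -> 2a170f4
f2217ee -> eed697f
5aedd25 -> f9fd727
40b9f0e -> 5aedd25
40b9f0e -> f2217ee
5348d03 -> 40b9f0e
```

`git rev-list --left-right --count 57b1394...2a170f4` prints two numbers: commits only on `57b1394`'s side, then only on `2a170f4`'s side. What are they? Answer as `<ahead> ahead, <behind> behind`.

0 ahead, 5 behind

Reachable from 57b1394: {4cd8d95, 57b1394}.
Reachable from 2a170f4: {2a170f4, 36a03cc, 4cd8d95, 57b1394, cb28685, f707d43, f9fd727}.
Only in 57b1394's history (ahead): {} — 0.
Only in 2a170f4's history (behind): {2a170f4, 36a03cc, cb28685, f707d43, f9fd727} — 5.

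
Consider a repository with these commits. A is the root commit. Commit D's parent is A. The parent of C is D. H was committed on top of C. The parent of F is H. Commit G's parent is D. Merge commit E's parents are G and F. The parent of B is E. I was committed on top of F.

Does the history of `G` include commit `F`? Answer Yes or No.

Ancestors of G: {A, D, G}.
F is not in that set, so it is not an ancestor of G.

No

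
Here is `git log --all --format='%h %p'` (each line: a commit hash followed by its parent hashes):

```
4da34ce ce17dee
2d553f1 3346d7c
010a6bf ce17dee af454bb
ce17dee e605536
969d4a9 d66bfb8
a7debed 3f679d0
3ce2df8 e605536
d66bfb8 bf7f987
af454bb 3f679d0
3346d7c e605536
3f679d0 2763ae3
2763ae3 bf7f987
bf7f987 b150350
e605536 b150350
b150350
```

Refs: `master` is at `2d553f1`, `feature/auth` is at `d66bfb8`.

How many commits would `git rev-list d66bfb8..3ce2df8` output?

2

Reachable from 3ce2df8: {3ce2df8, b150350, e605536}.
Reachable from d66bfb8: {b150350, bf7f987, d66bfb8}.
In 3ce2df8's history but not d66bfb8's: {3ce2df8, e605536} — 2 commits.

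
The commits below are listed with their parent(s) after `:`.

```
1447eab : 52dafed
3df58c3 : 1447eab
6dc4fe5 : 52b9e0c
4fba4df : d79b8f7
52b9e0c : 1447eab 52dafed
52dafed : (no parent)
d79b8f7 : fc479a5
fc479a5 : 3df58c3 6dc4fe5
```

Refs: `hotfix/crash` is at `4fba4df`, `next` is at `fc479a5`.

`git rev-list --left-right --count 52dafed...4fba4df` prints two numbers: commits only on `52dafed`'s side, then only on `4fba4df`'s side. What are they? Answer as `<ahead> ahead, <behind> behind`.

Reachable from 52dafed: {52dafed}.
Reachable from 4fba4df: {1447eab, 3df58c3, 4fba4df, 52b9e0c, 52dafed, 6dc4fe5, d79b8f7, fc479a5}.
Only in 52dafed's history (ahead): {} — 0.
Only in 4fba4df's history (behind): {1447eab, 3df58c3, 4fba4df, 52b9e0c, 6dc4fe5, d79b8f7, fc479a5} — 7.

0 ahead, 7 behind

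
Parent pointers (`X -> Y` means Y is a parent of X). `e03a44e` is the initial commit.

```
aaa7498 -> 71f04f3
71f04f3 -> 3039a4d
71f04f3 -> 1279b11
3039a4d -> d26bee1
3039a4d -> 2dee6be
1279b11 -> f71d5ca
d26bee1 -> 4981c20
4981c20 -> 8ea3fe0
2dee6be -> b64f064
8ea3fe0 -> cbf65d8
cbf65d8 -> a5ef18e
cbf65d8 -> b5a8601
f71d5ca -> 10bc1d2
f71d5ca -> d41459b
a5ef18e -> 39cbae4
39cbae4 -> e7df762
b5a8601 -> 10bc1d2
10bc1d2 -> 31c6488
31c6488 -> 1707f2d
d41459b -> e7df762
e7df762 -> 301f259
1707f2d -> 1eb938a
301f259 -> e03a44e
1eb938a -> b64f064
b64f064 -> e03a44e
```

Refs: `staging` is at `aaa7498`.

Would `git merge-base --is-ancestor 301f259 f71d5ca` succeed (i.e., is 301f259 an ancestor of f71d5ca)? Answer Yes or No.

Ancestors of f71d5ca (commits reachable by following parents): {10bc1d2, 1707f2d, 1eb938a, 301f259, 31c6488, b64f064, d41459b, e03a44e, e7df762, f71d5ca}.
301f259 is in that set, so it is an ancestor of f71d5ca.

Yes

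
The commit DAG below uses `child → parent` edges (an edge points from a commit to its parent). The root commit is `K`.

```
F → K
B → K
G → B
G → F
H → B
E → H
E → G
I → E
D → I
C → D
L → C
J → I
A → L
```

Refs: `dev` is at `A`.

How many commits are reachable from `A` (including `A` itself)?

Walking parent pointers from A: reachable set = {A, B, C, D, E, F, G, H, I, K, L}.
That is 11 commits.

11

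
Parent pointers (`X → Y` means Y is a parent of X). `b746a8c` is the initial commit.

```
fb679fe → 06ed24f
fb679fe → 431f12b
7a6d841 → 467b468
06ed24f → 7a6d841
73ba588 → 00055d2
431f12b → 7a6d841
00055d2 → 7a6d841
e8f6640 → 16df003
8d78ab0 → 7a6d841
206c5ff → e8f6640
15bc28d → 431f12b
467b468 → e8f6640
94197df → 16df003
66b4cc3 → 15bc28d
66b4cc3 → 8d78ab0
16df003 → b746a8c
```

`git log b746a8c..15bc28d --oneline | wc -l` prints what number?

Reachable from 15bc28d: {15bc28d, 16df003, 431f12b, 467b468, 7a6d841, b746a8c, e8f6640}.
Reachable from b746a8c: {b746a8c}.
In 15bc28d's history but not b746a8c's: {15bc28d, 16df003, 431f12b, 467b468, 7a6d841, e8f6640} — 6 commits.

6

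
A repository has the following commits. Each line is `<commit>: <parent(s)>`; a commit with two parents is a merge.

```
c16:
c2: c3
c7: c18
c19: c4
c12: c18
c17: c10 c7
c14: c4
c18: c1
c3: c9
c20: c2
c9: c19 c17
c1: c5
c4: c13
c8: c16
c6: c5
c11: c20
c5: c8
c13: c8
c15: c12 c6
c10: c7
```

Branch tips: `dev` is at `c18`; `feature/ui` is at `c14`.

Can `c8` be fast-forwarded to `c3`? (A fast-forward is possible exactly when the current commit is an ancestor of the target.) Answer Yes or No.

Yes

A fast-forward from c8 to c3 is possible iff c8 is an ancestor of c3.
Ancestors of c3: {c1, c10, c13, c16, c17, c18, c19, c3, c4, c5, c7, c8, c9}.
c8 is among them, so fast-forward is possible.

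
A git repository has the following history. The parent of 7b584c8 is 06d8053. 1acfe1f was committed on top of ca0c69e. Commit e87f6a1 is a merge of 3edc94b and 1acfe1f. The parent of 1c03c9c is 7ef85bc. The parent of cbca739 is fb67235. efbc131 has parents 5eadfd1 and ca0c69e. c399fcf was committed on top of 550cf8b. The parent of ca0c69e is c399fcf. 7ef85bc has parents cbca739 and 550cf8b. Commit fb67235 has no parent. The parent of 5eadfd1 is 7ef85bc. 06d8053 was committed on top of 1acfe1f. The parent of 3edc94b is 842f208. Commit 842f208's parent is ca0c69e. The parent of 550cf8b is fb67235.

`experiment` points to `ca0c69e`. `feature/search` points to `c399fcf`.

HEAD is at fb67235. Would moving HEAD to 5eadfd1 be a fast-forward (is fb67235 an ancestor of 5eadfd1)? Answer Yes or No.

A fast-forward from fb67235 to 5eadfd1 is possible iff fb67235 is an ancestor of 5eadfd1.
Ancestors of 5eadfd1: {550cf8b, 5eadfd1, 7ef85bc, cbca739, fb67235}.
fb67235 is among them, so fast-forward is possible.

Yes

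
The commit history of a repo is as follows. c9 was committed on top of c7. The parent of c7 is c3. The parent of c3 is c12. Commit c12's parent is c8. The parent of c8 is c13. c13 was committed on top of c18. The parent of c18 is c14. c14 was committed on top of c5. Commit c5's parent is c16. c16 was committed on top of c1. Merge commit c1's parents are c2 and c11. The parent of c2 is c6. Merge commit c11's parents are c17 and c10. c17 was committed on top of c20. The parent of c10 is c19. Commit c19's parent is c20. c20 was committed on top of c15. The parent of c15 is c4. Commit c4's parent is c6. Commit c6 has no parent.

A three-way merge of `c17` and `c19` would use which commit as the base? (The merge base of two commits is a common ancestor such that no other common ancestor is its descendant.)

c20

Ancestors of c17: {c15, c17, c20, c4, c6}.
Ancestors of c19: {c15, c19, c20, c4, c6}.
Common ancestors: {c15, c20, c4, c6}.
Among these, c20 is not an ancestor of any other common ancestor — it is the merge base.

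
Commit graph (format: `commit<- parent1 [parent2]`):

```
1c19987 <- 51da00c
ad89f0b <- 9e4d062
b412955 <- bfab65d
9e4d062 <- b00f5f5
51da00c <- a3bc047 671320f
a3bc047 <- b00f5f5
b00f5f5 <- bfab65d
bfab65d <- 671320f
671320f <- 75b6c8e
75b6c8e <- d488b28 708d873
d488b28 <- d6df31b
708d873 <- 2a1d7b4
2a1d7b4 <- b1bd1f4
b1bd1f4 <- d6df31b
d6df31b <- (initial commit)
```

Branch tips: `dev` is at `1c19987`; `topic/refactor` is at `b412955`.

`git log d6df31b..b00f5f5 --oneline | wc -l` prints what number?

Reachable from b00f5f5: {2a1d7b4, 671320f, 708d873, 75b6c8e, b00f5f5, b1bd1f4, bfab65d, d488b28, d6df31b}.
Reachable from d6df31b: {d6df31b}.
In b00f5f5's history but not d6df31b's: {2a1d7b4, 671320f, 708d873, 75b6c8e, b00f5f5, b1bd1f4, bfab65d, d488b28} — 8 commits.

8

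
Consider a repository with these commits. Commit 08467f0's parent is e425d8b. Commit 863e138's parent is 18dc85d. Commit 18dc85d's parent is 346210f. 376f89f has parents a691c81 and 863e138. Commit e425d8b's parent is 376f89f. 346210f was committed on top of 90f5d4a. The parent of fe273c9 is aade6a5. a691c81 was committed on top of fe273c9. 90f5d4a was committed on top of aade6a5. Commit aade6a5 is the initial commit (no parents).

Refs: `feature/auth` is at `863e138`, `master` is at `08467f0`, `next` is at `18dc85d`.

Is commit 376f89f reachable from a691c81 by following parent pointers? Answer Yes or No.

Ancestors of a691c81: {a691c81, aade6a5, fe273c9}.
376f89f is not in that set, so it is not an ancestor of a691c81.

No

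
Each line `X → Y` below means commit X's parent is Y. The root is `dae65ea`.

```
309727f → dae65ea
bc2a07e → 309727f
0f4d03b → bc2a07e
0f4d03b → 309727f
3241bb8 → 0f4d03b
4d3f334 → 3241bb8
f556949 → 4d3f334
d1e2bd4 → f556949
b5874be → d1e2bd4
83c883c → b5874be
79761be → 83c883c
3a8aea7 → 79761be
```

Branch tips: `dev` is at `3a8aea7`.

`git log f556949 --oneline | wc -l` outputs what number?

Walking parent pointers from f556949: reachable set = {0f4d03b, 309727f, 3241bb8, 4d3f334, bc2a07e, dae65ea, f556949}.
That is 7 commits.

7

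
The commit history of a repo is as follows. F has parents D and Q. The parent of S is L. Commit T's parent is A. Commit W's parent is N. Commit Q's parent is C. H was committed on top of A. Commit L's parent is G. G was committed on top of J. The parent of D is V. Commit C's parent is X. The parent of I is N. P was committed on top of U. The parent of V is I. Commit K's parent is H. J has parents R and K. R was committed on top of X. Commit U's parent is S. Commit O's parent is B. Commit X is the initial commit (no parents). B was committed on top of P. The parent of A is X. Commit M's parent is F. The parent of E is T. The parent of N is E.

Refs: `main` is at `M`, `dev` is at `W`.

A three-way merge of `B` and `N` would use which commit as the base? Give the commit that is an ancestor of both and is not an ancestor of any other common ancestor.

A

Ancestors of B: {A, B, G, H, J, K, L, P, R, S, U, X}.
Ancestors of N: {A, E, N, T, X}.
Common ancestors: {A, X}.
Among these, A is not an ancestor of any other common ancestor — it is the merge base.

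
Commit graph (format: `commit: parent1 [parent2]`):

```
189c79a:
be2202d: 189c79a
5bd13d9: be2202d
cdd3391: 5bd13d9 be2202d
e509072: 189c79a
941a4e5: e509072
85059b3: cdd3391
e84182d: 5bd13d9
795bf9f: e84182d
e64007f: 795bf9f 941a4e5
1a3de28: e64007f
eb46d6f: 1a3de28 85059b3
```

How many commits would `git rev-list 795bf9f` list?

5

Walking parent pointers from 795bf9f: reachable set = {189c79a, 5bd13d9, 795bf9f, be2202d, e84182d}.
That is 5 commits.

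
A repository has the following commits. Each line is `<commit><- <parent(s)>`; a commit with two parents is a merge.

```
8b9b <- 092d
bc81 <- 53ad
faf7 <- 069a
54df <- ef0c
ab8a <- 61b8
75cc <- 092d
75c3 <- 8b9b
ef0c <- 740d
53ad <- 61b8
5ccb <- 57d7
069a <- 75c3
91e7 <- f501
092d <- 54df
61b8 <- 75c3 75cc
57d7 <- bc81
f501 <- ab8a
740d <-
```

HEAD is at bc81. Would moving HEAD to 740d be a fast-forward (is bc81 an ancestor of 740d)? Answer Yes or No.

No

A fast-forward from bc81 to 740d is possible iff bc81 is an ancestor of 740d.
Ancestors of 740d: {740d}.
bc81 is not among them, so fast-forward is not possible.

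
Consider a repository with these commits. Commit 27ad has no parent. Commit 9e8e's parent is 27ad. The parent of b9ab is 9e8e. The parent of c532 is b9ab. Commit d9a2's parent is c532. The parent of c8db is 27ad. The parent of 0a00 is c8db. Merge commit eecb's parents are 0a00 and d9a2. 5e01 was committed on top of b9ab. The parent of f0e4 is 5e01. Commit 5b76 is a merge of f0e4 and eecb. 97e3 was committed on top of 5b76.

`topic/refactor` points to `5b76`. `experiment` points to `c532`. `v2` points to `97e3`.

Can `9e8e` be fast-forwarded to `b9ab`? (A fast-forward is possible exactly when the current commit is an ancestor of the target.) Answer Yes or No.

A fast-forward from 9e8e to b9ab is possible iff 9e8e is an ancestor of b9ab.
Ancestors of b9ab: {27ad, 9e8e, b9ab}.
9e8e is among them, so fast-forward is possible.

Yes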